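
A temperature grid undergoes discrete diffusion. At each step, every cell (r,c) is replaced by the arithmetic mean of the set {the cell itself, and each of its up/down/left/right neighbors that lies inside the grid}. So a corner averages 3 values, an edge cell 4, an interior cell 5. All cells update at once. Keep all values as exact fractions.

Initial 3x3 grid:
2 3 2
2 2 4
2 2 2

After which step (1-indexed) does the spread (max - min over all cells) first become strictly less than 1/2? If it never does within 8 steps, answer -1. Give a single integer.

Answer: 3

Derivation:
Step 1: max=3, min=2, spread=1
Step 2: max=323/120, min=2, spread=83/120
Step 3: max=1877/720, min=1957/900, spread=173/400
  -> spread < 1/2 first at step 3
Step 4: max=107839/43200, min=3961/1800, spread=511/1728
Step 5: max=6413933/2592000, min=54401/24000, spread=4309/20736
Step 6: max=378423751/155520000, min=7411237/3240000, spread=36295/248832
Step 7: max=22547570597/9331200000, min=1799335831/777600000, spread=305773/2985984
Step 8: max=1343058670159/559872000000, min=18094575497/7776000000, spread=2575951/35831808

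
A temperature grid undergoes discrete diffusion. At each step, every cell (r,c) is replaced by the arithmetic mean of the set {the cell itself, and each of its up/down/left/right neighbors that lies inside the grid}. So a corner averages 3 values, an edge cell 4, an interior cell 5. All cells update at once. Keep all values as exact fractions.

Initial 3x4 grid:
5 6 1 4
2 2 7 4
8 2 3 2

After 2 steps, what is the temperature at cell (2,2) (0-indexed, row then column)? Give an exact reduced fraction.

Answer: 273/80

Derivation:
Step 1: cell (2,2) = 7/2
Step 2: cell (2,2) = 273/80
Full grid after step 2:
  145/36 121/30 18/5 47/12
  983/240 187/50 389/100 273/80
  4 301/80 273/80 43/12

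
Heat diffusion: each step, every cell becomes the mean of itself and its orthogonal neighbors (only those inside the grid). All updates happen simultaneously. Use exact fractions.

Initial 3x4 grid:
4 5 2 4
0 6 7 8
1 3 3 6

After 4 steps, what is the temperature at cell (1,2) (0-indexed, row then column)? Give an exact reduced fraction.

Answer: 1670023/360000

Derivation:
Step 1: cell (1,2) = 26/5
Step 2: cell (1,2) = 249/50
Step 3: cell (1,2) = 3559/750
Step 4: cell (1,2) = 1670023/360000
Full grid after step 4:
  50347/14400 285611/72000 998533/216000 650153/129600
  2854637/864000 1389073/360000 1670023/360000 4394387/864000
  416173/129600 404479/108000 493079/108000 655703/129600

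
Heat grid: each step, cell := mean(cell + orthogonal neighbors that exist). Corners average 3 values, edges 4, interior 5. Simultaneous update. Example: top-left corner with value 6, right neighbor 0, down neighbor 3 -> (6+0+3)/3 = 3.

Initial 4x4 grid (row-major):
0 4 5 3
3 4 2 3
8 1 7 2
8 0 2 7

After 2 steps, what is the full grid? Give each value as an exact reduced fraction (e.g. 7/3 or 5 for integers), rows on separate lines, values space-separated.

After step 1:
  7/3 13/4 7/2 11/3
  15/4 14/5 21/5 5/2
  5 4 14/5 19/4
  16/3 11/4 4 11/3
After step 2:
  28/9 713/240 877/240 29/9
  833/240 18/5 79/25 907/240
  217/48 347/100 79/20 823/240
  157/36 193/48 793/240 149/36

Answer: 28/9 713/240 877/240 29/9
833/240 18/5 79/25 907/240
217/48 347/100 79/20 823/240
157/36 193/48 793/240 149/36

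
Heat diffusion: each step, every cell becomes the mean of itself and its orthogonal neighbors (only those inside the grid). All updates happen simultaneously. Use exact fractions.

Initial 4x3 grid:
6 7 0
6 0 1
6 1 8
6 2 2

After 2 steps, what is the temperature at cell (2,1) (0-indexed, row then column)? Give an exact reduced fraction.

Step 1: cell (2,1) = 17/5
Step 2: cell (2,1) = 169/50
Full grid after step 2:
  169/36 61/16 49/18
  223/48 82/25 131/48
  1039/240 169/50 253/80
  73/18 889/240 13/4

Answer: 169/50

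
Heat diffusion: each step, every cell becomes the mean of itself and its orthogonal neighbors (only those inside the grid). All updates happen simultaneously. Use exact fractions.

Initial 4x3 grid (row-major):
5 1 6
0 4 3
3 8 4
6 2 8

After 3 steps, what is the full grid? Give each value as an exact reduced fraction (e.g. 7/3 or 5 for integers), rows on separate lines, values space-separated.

Answer: 2219/720 772/225 2003/540
8173/2400 22547/6000 14797/3600
29179/7200 25847/6000 8551/1800
9397/2160 8741/1800 667/135

Derivation:
After step 1:
  2 4 10/3
  3 16/5 17/4
  17/4 21/5 23/4
  11/3 6 14/3
After step 2:
  3 47/15 139/36
  249/80 373/100 62/15
  907/240 117/25 283/60
  167/36 139/30 197/36
After step 3:
  2219/720 772/225 2003/540
  8173/2400 22547/6000 14797/3600
  29179/7200 25847/6000 8551/1800
  9397/2160 8741/1800 667/135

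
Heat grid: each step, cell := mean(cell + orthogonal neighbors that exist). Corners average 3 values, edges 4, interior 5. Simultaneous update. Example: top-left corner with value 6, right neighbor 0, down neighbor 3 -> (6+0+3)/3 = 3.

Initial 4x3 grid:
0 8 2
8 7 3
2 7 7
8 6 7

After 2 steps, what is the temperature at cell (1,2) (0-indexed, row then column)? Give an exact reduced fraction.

Step 1: cell (1,2) = 19/4
Step 2: cell (1,2) = 1301/240
Full grid after step 2:
  83/18 1231/240 40/9
  673/120 513/100 1301/240
  649/120 633/100 1393/240
  223/36 31/5 59/9

Answer: 1301/240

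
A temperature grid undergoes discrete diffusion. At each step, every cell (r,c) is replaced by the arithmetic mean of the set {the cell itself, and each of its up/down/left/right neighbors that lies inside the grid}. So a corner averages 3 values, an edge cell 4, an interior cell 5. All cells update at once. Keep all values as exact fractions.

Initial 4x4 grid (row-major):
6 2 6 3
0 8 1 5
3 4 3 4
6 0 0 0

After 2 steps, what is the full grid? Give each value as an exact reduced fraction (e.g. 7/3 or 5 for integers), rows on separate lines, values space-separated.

Answer: 149/36 85/24 533/120 131/36
79/24 419/100 13/4 931/240
141/40 59/20 287/100 599/240
35/12 197/80 419/240 61/36

Derivation:
After step 1:
  8/3 11/2 3 14/3
  17/4 3 23/5 13/4
  13/4 18/5 12/5 3
  3 5/2 3/4 4/3
After step 2:
  149/36 85/24 533/120 131/36
  79/24 419/100 13/4 931/240
  141/40 59/20 287/100 599/240
  35/12 197/80 419/240 61/36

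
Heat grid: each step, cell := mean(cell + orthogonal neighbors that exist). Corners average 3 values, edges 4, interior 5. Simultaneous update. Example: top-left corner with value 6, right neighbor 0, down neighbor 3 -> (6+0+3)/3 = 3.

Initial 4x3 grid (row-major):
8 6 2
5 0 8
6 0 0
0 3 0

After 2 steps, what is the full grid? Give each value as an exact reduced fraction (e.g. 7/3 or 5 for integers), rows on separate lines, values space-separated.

After step 1:
  19/3 4 16/3
  19/4 19/5 5/2
  11/4 9/5 2
  3 3/4 1
After step 2:
  181/36 73/15 71/18
  529/120 337/100 409/120
  123/40 111/50 73/40
  13/6 131/80 5/4

Answer: 181/36 73/15 71/18
529/120 337/100 409/120
123/40 111/50 73/40
13/6 131/80 5/4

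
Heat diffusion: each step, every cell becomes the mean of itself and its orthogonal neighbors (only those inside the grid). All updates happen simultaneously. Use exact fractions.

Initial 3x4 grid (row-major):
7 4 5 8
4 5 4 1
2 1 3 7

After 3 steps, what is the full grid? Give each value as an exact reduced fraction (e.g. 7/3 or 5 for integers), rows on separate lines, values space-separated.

After step 1:
  5 21/4 21/4 14/3
  9/2 18/5 18/5 5
  7/3 11/4 15/4 11/3
After step 2:
  59/12 191/40 563/120 179/36
  463/120 197/50 106/25 127/30
  115/36 373/120 413/120 149/36
After step 3:
  271/60 5497/1200 16811/3600 5003/1080
  28637/7200 11953/3000 1541/375 7913/1800
  1829/540 3079/900 3359/900 4253/1080

Answer: 271/60 5497/1200 16811/3600 5003/1080
28637/7200 11953/3000 1541/375 7913/1800
1829/540 3079/900 3359/900 4253/1080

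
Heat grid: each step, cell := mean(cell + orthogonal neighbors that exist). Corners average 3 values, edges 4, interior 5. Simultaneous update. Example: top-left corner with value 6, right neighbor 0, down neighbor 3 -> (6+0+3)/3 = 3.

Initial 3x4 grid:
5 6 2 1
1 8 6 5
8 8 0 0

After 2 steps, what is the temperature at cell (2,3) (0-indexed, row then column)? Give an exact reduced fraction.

Answer: 49/18

Derivation:
Step 1: cell (2,3) = 5/3
Step 2: cell (2,3) = 49/18
Full grid after step 2:
  59/12 47/10 119/30 113/36
  629/120 107/20 81/20 173/60
  103/18 629/120 461/120 49/18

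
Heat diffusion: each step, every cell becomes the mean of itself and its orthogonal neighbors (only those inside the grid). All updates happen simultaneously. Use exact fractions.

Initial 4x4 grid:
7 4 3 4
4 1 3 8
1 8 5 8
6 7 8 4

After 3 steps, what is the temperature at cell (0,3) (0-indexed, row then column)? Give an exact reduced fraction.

Step 1: cell (0,3) = 5
Step 2: cell (0,3) = 19/4
Step 3: cell (0,3) = 75/16
Full grid after step 3:
  197/48 3201/800 3521/800 75/16
  4919/1200 8913/2000 9333/2000 6299/1200
  17489/3600 5879/1200 6803/1200 20909/3600
  11089/2160 41533/7200 42973/7200 13789/2160

Answer: 75/16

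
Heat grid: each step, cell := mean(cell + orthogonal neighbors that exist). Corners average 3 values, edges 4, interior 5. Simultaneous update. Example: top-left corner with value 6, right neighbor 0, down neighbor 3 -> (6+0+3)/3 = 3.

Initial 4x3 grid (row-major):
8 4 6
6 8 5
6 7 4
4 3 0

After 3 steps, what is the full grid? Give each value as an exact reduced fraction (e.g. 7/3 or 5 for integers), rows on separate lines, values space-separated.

Answer: 99/16 4859/800 269/48
14717/2400 2839/500 12917/2400
38441/7200 1888/375 32141/7200
10181/2160 30091/7200 8381/2160

Derivation:
After step 1:
  6 13/2 5
  7 6 23/4
  23/4 28/5 4
  13/3 7/2 7/3
After step 2:
  13/2 47/8 23/4
  99/16 617/100 83/16
  1361/240 497/100 1061/240
  163/36 473/120 59/18
After step 3:
  99/16 4859/800 269/48
  14717/2400 2839/500 12917/2400
  38441/7200 1888/375 32141/7200
  10181/2160 30091/7200 8381/2160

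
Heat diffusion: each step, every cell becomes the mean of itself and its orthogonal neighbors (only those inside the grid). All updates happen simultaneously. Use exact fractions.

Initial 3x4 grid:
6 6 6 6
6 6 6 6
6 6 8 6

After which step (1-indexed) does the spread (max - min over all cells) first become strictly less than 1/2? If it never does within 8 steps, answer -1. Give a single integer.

Answer: 3

Derivation:
Step 1: max=20/3, min=6, spread=2/3
Step 2: max=391/60, min=6, spread=31/60
Step 3: max=3451/540, min=6, spread=211/540
  -> spread < 1/2 first at step 3
Step 4: max=340897/54000, min=5447/900, spread=14077/54000
Step 5: max=3056407/486000, min=327683/54000, spread=5363/24300
Step 6: max=91220809/14580000, min=182869/30000, spread=93859/583200
Step 7: max=5459074481/874800000, min=296936467/48600000, spread=4568723/34992000
Step 8: max=326708435629/52488000000, min=8929618889/1458000000, spread=8387449/83980800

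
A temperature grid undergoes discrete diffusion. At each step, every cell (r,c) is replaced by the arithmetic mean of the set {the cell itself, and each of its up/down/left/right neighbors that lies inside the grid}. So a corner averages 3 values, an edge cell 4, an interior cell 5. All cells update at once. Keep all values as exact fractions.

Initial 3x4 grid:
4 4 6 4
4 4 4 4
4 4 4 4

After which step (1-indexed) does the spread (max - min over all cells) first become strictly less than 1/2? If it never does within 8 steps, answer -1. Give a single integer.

Step 1: max=14/3, min=4, spread=2/3
Step 2: max=271/60, min=4, spread=31/60
Step 3: max=2371/540, min=4, spread=211/540
  -> spread < 1/2 first at step 3
Step 4: max=232897/54000, min=3647/900, spread=14077/54000
Step 5: max=2084407/486000, min=219683/54000, spread=5363/24300
Step 6: max=62060809/14580000, min=122869/30000, spread=93859/583200
Step 7: max=3709474481/874800000, min=199736467/48600000, spread=4568723/34992000
Step 8: max=221732435629/52488000000, min=6013618889/1458000000, spread=8387449/83980800

Answer: 3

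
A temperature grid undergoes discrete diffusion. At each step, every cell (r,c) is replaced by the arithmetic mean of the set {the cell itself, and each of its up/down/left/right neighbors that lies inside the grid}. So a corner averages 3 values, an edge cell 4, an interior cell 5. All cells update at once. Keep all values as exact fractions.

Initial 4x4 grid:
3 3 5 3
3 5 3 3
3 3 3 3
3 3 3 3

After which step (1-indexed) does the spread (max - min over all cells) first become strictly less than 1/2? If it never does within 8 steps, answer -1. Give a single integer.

Answer: 4

Derivation:
Step 1: max=4, min=3, spread=1
Step 2: max=449/120, min=3, spread=89/120
Step 3: max=4301/1200, min=3, spread=701/1200
Step 4: max=75769/21600, min=6149/2000, spread=46799/108000
  -> spread < 1/2 first at step 4
Step 5: max=3736697/1080000, min=83671/27000, spread=389857/1080000
Step 6: max=332559959/97200000, min=84727/27000, spread=27542759/97200000
Step 7: max=3305171201/972000000, min=7680011/2430000, spread=77722267/324000000
Step 8: max=98482377101/29160000000, min=7731270971/2430000000, spread=5707125449/29160000000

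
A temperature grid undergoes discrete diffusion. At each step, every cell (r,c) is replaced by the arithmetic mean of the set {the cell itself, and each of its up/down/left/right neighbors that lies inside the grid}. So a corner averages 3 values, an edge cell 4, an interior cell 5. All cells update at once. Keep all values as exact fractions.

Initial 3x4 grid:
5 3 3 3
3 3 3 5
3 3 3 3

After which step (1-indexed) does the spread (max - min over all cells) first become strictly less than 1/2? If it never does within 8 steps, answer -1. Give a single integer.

Answer: 3

Derivation:
Step 1: max=11/3, min=3, spread=2/3
Step 2: max=427/120, min=3, spread=67/120
Step 3: max=1861/540, min=227/72, spread=317/1080
  -> spread < 1/2 first at step 3
Step 4: max=1465051/432000, min=19123/6000, spread=17639/86400
Step 5: max=13140641/3888000, min=4178087/1296000, spread=30319/194400
Step 6: max=782792959/233280000, min=252706853/77760000, spread=61681/583200
Step 7: max=46870226981/13996800000, min=187678567/57600000, spread=1580419/17496000
Step 8: max=2802830194879/839808000000, min=915456014293/279936000000, spread=7057769/104976000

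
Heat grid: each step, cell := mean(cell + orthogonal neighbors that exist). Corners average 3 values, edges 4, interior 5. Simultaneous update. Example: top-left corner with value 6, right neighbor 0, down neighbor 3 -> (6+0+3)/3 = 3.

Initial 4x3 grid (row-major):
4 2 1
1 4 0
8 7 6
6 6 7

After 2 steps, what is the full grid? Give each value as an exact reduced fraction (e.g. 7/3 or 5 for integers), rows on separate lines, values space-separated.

After step 1:
  7/3 11/4 1
  17/4 14/5 11/4
  11/2 31/5 5
  20/3 13/2 19/3
After step 2:
  28/9 533/240 13/6
  893/240 15/4 231/80
  1357/240 26/5 1217/240
  56/9 257/40 107/18

Answer: 28/9 533/240 13/6
893/240 15/4 231/80
1357/240 26/5 1217/240
56/9 257/40 107/18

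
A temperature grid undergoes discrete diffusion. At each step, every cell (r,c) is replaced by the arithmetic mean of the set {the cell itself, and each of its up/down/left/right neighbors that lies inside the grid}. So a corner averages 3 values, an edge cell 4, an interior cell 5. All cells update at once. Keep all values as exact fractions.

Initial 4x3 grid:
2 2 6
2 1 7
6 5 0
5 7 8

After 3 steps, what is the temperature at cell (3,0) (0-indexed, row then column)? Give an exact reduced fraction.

Answer: 1813/360

Derivation:
Step 1: cell (3,0) = 6
Step 2: cell (3,0) = 67/12
Step 3: cell (3,0) = 1813/360
Full grid after step 3:
  179/60 5111/1600 901/240
  2633/800 3701/1000 777/200
  10559/2400 542/125 5567/1200
  1813/360 8341/1600 3601/720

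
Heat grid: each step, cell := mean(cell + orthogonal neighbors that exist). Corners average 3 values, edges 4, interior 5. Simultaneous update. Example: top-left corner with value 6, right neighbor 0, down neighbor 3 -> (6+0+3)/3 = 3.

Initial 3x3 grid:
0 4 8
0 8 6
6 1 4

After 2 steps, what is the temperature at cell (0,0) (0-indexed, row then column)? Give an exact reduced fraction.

Answer: 59/18

Derivation:
Step 1: cell (0,0) = 4/3
Step 2: cell (0,0) = 59/18
Full grid after step 2:
  59/18 121/30 35/6
  329/120 471/100 599/120
  127/36 291/80 179/36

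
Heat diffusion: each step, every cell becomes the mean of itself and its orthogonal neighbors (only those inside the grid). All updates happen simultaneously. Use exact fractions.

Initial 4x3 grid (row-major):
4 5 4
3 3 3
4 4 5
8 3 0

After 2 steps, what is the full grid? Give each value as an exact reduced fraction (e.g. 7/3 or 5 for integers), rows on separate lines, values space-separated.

After step 1:
  4 4 4
  7/2 18/5 15/4
  19/4 19/5 3
  5 15/4 8/3
After step 2:
  23/6 39/10 47/12
  317/80 373/100 287/80
  341/80 189/50 793/240
  9/2 913/240 113/36

Answer: 23/6 39/10 47/12
317/80 373/100 287/80
341/80 189/50 793/240
9/2 913/240 113/36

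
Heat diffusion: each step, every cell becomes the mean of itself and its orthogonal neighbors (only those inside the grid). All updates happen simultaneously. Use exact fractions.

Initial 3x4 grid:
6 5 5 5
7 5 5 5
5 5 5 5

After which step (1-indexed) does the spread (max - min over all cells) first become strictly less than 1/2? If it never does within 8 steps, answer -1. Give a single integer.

Step 1: max=6, min=5, spread=1
Step 2: max=1369/240, min=5, spread=169/240
Step 3: max=1007/180, min=5, spread=107/180
Step 4: max=26369/4800, min=7547/1500, spread=11093/24000
  -> spread < 1/2 first at step 4
Step 5: max=14119129/2592000, min=546241/108000, spread=201869/518400
Step 6: max=840139471/155520000, min=109897573/21600000, spread=244384727/777600000
Step 7: max=16712195863/3110400000, min=993679243/194400000, spread=3614791/13824000
Step 8: max=2994005368751/559872000000, min=133043873921/25920000000, spread=601288460287/2799360000000

Answer: 4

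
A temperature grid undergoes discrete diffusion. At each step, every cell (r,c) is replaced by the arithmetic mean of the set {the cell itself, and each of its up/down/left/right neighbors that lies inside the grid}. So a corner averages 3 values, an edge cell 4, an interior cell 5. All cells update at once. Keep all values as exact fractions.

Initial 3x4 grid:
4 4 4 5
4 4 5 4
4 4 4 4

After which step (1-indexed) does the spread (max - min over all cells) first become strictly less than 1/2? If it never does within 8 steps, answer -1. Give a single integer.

Answer: 2

Derivation:
Step 1: max=9/2, min=4, spread=1/2
Step 2: max=40/9, min=4, spread=4/9
  -> spread < 1/2 first at step 2
Step 3: max=31109/7200, min=1613/400, spread=83/288
Step 4: max=279569/64800, min=29191/7200, spread=337/1296
Step 5: max=16612021/3888000, min=1959551/480000, spread=7396579/38880000
Step 6: max=993422039/233280000, min=53063273/12960000, spread=61253/373248
Step 7: max=59336741401/13996800000, min=3196678057/777600000, spread=14372291/111974400
Step 8: max=3550966572059/839808000000, min=192259492163/46656000000, spread=144473141/1343692800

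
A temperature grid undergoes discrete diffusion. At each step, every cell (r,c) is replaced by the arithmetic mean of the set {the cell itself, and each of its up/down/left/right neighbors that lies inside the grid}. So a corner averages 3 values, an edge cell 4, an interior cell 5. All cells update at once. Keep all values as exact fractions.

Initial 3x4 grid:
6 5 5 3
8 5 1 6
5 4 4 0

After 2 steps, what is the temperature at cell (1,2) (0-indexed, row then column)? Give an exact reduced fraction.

Answer: 341/100

Derivation:
Step 1: cell (1,2) = 21/5
Step 2: cell (1,2) = 341/100
Full grid after step 2:
  211/36 1181/240 1057/240 32/9
  113/20 491/100 341/100 147/40
  97/18 1021/240 857/240 97/36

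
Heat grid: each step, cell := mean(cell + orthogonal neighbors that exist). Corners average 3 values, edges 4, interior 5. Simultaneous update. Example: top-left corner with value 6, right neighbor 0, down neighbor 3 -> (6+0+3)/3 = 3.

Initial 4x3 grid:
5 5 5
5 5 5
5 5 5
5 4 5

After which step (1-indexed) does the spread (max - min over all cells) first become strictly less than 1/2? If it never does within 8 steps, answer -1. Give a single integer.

Step 1: max=5, min=14/3, spread=1/3
  -> spread < 1/2 first at step 1
Step 2: max=5, min=1133/240, spread=67/240
Step 3: max=5, min=10363/2160, spread=437/2160
Step 4: max=4991/1000, min=4162469/864000, spread=29951/172800
Step 5: max=16796/3375, min=37664179/7776000, spread=206761/1555200
Step 6: max=26834329/5400000, min=15095804429/3110400000, spread=14430763/124416000
Step 7: max=2142347273/432000000, min=908012258311/186624000000, spread=139854109/1492992000
Step 8: max=192548771023/38880000000, min=54564728109749/11197440000000, spread=7114543559/89579520000

Answer: 1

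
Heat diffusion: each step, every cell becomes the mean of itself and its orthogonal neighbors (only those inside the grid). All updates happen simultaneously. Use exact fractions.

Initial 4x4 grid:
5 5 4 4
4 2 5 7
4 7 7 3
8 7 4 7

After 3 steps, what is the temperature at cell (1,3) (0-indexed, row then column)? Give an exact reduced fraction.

Step 1: cell (1,3) = 19/4
Step 2: cell (1,3) = 83/16
Step 3: cell (1,3) = 11941/2400
Full grid after step 3:
  2389/540 799/180 1397/300 233/48
  841/180 1439/300 9897/2000 11941/2400
  4879/900 32447/6000 16007/3000 38791/7200
  12689/2160 42227/7200 41371/7200 5921/1080

Answer: 11941/2400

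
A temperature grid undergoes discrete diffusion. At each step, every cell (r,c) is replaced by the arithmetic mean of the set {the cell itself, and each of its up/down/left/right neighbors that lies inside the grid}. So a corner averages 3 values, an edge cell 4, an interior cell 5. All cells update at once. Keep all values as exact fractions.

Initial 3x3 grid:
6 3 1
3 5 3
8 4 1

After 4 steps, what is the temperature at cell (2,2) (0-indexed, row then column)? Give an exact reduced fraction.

Step 1: cell (2,2) = 8/3
Step 2: cell (2,2) = 29/9
Step 3: cell (2,2) = 1789/540
Step 4: cell (2,2) = 56989/16200
Full grid after step 4:
  176629/43200 3139229/864000 427387/129600
  605309/144000 152897/40000 477559/144000
  46801/10800 1680677/432000 56989/16200

Answer: 56989/16200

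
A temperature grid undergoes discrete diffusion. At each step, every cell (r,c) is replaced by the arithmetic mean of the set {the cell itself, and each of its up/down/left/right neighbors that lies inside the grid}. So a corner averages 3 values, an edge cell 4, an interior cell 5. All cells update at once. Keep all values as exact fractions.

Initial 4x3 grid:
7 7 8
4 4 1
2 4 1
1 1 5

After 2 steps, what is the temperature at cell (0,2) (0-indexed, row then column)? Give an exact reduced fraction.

Answer: 46/9

Derivation:
Step 1: cell (0,2) = 16/3
Step 2: cell (0,2) = 46/9
Full grid after step 2:
  67/12 131/24 46/9
  17/4 413/100 187/48
  161/60 293/100 659/240
  41/18 529/240 47/18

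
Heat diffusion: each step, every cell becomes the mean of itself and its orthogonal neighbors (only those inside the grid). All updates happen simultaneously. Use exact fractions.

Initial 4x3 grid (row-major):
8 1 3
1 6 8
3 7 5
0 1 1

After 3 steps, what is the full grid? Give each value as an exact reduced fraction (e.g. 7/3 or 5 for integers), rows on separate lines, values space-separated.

Answer: 8651/2160 6331/1440 363/80
5707/1440 511/120 743/160
4681/1440 4499/1200 5881/1440
2857/1080 8509/2880 1841/540

Derivation:
After step 1:
  10/3 9/2 4
  9/2 23/5 11/2
  11/4 22/5 21/4
  4/3 9/4 7/3
After step 2:
  37/9 493/120 14/3
  911/240 47/10 387/80
  779/240 77/20 1049/240
  19/9 619/240 59/18
After step 3:
  8651/2160 6331/1440 363/80
  5707/1440 511/120 743/160
  4681/1440 4499/1200 5881/1440
  2857/1080 8509/2880 1841/540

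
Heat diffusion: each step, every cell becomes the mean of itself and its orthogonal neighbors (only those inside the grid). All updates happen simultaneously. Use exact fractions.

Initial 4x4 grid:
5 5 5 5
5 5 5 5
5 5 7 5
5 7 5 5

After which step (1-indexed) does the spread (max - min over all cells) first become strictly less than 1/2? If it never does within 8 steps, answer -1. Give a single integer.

Answer: 4

Derivation:
Step 1: max=6, min=5, spread=1
Step 2: max=689/120, min=5, spread=89/120
Step 3: max=6701/1200, min=5, spread=701/1200
Step 4: max=118969/21600, min=10149/2000, spread=46799/108000
  -> spread < 1/2 first at step 4
Step 5: max=5896697/1080000, min=137671/27000, spread=389857/1080000
Step 6: max=526959959/97200000, min=138727/27000, spread=27542759/97200000
Step 7: max=5249171201/972000000, min=12540011/2430000, spread=77722267/324000000
Step 8: max=156802377101/29160000000, min=12591270971/2430000000, spread=5707125449/29160000000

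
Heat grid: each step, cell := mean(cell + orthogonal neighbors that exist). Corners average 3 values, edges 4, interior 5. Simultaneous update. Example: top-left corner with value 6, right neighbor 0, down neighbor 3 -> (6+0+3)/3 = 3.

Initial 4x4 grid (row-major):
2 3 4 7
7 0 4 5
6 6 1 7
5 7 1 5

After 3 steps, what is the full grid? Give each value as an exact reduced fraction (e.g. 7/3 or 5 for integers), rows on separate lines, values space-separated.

Answer: 275/72 8461/2400 30191/7200 608/135
9641/2400 4033/1000 587/150 33401/7200
11681/2400 2109/500 2531/600 30641/7200
181/36 11251/2400 29681/7200 4609/1080

Derivation:
After step 1:
  4 9/4 9/2 16/3
  15/4 4 14/5 23/4
  6 4 19/5 9/2
  6 19/4 7/2 13/3
After step 2:
  10/3 59/16 893/240 187/36
  71/16 84/25 417/100 1103/240
  79/16 451/100 93/25 1103/240
  67/12 73/16 983/240 37/9
After step 3:
  275/72 8461/2400 30191/7200 608/135
  9641/2400 4033/1000 587/150 33401/7200
  11681/2400 2109/500 2531/600 30641/7200
  181/36 11251/2400 29681/7200 4609/1080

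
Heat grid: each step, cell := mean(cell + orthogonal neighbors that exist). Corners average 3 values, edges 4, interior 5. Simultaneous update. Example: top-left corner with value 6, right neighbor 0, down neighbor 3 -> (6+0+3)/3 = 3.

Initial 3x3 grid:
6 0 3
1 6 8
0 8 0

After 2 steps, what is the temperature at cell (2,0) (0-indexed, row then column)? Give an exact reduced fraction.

Answer: 13/4

Derivation:
Step 1: cell (2,0) = 3
Step 2: cell (2,0) = 13/4
Full grid after step 2:
  28/9 287/80 35/9
  791/240 387/100 357/80
  13/4 493/120 157/36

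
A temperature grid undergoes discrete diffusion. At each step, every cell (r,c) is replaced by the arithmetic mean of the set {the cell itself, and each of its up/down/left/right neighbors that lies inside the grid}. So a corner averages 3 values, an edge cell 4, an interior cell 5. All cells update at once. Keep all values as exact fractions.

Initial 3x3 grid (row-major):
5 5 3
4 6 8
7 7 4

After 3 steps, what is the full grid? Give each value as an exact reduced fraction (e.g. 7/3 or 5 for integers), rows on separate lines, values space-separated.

Answer: 2261/432 997/192 577/108
1573/288 673/120 3197/576
419/72 419/72 2545/432

Derivation:
After step 1:
  14/3 19/4 16/3
  11/2 6 21/4
  6 6 19/3
After step 2:
  179/36 83/16 46/9
  133/24 11/2 275/48
  35/6 73/12 211/36
After step 3:
  2261/432 997/192 577/108
  1573/288 673/120 3197/576
  419/72 419/72 2545/432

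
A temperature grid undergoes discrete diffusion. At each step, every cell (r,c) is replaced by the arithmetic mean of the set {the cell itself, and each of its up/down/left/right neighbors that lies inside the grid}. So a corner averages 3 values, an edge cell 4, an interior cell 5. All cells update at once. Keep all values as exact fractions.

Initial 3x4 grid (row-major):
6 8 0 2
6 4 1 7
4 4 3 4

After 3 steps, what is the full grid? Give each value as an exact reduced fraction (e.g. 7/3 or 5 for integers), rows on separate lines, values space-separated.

Answer: 10981/2160 31501/7200 2879/800 53/16
8669/1800 3211/750 10799/3000 24691/7200
9871/2160 29251/7200 26461/7200 1565/432

Derivation:
After step 1:
  20/3 9/2 11/4 3
  5 23/5 3 7/2
  14/3 15/4 3 14/3
After step 2:
  97/18 1111/240 53/16 37/12
  157/30 417/100 337/100 85/24
  161/36 961/240 173/48 67/18
After step 3:
  10981/2160 31501/7200 2879/800 53/16
  8669/1800 3211/750 10799/3000 24691/7200
  9871/2160 29251/7200 26461/7200 1565/432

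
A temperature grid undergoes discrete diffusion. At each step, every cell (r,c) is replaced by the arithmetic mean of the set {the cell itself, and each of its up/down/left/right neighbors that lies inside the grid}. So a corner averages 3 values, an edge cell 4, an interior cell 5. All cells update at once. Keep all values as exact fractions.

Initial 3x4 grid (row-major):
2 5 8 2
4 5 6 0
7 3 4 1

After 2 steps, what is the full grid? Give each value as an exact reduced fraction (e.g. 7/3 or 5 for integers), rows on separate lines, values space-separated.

After step 1:
  11/3 5 21/4 10/3
  9/2 23/5 23/5 9/4
  14/3 19/4 7/2 5/3
After step 2:
  79/18 1111/240 1091/240 65/18
  523/120 469/100 101/25 237/80
  167/36 1051/240 871/240 89/36

Answer: 79/18 1111/240 1091/240 65/18
523/120 469/100 101/25 237/80
167/36 1051/240 871/240 89/36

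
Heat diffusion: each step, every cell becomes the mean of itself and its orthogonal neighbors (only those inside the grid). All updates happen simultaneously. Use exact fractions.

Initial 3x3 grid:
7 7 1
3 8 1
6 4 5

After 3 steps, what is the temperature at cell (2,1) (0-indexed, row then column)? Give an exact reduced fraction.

Answer: 69527/14400

Derivation:
Step 1: cell (2,1) = 23/4
Step 2: cell (2,1) = 1081/240
Step 3: cell (2,1) = 69527/14400
Full grid after step 3:
  11311/2160 71627/14400 1511/360
  3223/600 27899/6000 62227/14400
  10811/2160 69527/14400 4483/1080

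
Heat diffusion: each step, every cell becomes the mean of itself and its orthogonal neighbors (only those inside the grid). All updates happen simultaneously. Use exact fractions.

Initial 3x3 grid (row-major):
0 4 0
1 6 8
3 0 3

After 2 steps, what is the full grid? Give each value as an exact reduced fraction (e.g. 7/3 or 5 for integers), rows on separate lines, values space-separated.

Answer: 20/9 359/120 43/12
93/40 321/100 943/240
41/18 59/20 131/36

Derivation:
After step 1:
  5/3 5/2 4
  5/2 19/5 17/4
  4/3 3 11/3
After step 2:
  20/9 359/120 43/12
  93/40 321/100 943/240
  41/18 59/20 131/36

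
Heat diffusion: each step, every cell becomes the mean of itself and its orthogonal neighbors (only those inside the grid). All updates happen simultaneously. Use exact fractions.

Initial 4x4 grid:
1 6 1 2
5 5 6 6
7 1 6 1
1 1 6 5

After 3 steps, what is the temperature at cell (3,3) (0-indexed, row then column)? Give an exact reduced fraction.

Step 1: cell (3,3) = 4
Step 2: cell (3,3) = 13/3
Step 3: cell (3,3) = 145/36
Full grid after step 3:
  359/90 1181/300 191/50 299/80
  2407/600 2013/500 8193/2000 3151/800
  2173/600 7779/2000 499/125 10061/2400
  485/144 8227/2400 9491/2400 145/36

Answer: 145/36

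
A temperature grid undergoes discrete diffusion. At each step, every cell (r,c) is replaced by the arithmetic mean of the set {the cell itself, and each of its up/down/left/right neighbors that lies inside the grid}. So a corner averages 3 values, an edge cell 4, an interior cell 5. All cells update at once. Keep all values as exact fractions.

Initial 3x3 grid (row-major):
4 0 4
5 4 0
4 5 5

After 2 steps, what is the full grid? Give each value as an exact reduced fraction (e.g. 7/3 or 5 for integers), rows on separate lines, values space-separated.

After step 1:
  3 3 4/3
  17/4 14/5 13/4
  14/3 9/2 10/3
After step 2:
  41/12 38/15 91/36
  883/240 89/25 643/240
  161/36 153/40 133/36

Answer: 41/12 38/15 91/36
883/240 89/25 643/240
161/36 153/40 133/36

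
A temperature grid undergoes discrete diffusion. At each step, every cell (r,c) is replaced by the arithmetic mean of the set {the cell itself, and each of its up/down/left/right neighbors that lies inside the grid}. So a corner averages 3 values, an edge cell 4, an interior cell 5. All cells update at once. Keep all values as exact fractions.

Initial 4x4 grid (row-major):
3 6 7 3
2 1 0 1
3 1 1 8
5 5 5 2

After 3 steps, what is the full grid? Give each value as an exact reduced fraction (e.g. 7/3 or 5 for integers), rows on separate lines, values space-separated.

After step 1:
  11/3 17/4 4 11/3
  9/4 2 2 3
  11/4 11/5 3 3
  13/3 4 13/4 5
After step 2:
  61/18 167/48 167/48 32/9
  8/3 127/50 14/5 35/12
  173/60 279/100 269/100 7/2
  133/36 827/240 61/16 15/4
After step 3:
  1373/432 23197/7200 4793/1440 1433/432
  10331/3600 17131/6000 17311/6000 2299/720
  10831/3600 17219/6000 6237/2000 3857/1200
  7217/2160 24737/7200 8219/2400 59/16

Answer: 1373/432 23197/7200 4793/1440 1433/432
10331/3600 17131/6000 17311/6000 2299/720
10831/3600 17219/6000 6237/2000 3857/1200
7217/2160 24737/7200 8219/2400 59/16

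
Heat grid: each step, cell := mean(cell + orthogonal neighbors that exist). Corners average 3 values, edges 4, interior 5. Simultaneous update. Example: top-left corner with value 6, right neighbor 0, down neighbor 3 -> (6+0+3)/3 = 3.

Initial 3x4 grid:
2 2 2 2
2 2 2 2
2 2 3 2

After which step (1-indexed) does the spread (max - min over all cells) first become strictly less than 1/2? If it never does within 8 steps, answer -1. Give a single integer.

Step 1: max=7/3, min=2, spread=1/3
  -> spread < 1/2 first at step 1
Step 2: max=271/120, min=2, spread=31/120
Step 3: max=2371/1080, min=2, spread=211/1080
Step 4: max=232897/108000, min=3647/1800, spread=14077/108000
Step 5: max=2084407/972000, min=219683/108000, spread=5363/48600
Step 6: max=62060809/29160000, min=122869/60000, spread=93859/1166400
Step 7: max=3709474481/1749600000, min=199736467/97200000, spread=4568723/69984000
Step 8: max=221732435629/104976000000, min=6013618889/2916000000, spread=8387449/167961600

Answer: 1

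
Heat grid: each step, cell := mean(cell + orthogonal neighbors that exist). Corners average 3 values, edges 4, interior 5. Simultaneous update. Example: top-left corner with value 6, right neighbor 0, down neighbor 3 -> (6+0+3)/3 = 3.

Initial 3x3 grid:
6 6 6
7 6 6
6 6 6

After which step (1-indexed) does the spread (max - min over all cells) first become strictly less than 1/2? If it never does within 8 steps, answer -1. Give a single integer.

Step 1: max=19/3, min=6, spread=1/3
  -> spread < 1/2 first at step 1
Step 2: max=1507/240, min=6, spread=67/240
Step 3: max=13397/2160, min=1207/200, spread=1807/10800
Step 4: max=5341963/864000, min=32761/5400, spread=33401/288000
Step 5: max=47885933/7776000, min=3283391/540000, spread=3025513/38880000
Step 6: max=19127326867/3110400000, min=175555949/28800000, spread=53531/995328
Step 7: max=1145776925849/186624000000, min=47447116051/7776000000, spread=450953/11943936
Step 8: max=68693543560603/11197440000000, min=5699728610519/933120000000, spread=3799043/143327232

Answer: 1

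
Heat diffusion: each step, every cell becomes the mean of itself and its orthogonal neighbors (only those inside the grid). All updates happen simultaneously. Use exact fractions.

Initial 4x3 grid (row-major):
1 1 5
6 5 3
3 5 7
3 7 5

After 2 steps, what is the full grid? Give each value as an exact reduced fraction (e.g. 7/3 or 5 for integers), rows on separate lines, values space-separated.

After step 1:
  8/3 3 3
  15/4 4 5
  17/4 27/5 5
  13/3 5 19/3
After step 2:
  113/36 19/6 11/3
  11/3 423/100 17/4
  133/30 473/100 163/30
  163/36 79/15 49/9

Answer: 113/36 19/6 11/3
11/3 423/100 17/4
133/30 473/100 163/30
163/36 79/15 49/9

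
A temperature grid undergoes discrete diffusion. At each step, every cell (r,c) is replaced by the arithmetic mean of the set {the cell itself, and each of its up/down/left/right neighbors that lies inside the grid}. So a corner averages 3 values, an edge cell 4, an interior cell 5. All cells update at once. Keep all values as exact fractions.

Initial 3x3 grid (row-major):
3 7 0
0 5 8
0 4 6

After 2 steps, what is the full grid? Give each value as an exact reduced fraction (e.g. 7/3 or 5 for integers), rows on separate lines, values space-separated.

After step 1:
  10/3 15/4 5
  2 24/5 19/4
  4/3 15/4 6
After step 2:
  109/36 1013/240 9/2
  43/15 381/100 411/80
  85/36 953/240 29/6

Answer: 109/36 1013/240 9/2
43/15 381/100 411/80
85/36 953/240 29/6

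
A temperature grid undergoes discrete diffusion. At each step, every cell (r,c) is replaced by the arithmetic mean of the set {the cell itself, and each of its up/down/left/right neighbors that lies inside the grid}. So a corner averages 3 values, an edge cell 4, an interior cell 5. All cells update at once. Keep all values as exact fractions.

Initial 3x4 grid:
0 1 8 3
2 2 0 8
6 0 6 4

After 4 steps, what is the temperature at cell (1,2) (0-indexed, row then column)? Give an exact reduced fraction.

Step 1: cell (1,2) = 24/5
Step 2: cell (1,2) = 301/100
Step 3: cell (1,2) = 11737/3000
Step 4: cell (1,2) = 1245901/360000
Full grid after step 4:
  12859/5400 189377/72000 792911/216000 524971/129600
  986567/432000 65861/22500 1245901/360000 3711629/864000
  170383/64800 152689/54000 67253/18000 58069/14400

Answer: 1245901/360000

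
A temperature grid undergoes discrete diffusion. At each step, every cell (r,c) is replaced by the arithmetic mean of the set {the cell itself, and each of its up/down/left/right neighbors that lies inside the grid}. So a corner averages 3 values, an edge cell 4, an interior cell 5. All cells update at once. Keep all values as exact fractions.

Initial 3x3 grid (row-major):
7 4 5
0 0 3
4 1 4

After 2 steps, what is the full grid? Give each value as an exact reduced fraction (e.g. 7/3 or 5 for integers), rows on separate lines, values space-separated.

Answer: 125/36 199/60 11/3
581/240 68/25 169/60
20/9 491/240 95/36

Derivation:
After step 1:
  11/3 4 4
  11/4 8/5 3
  5/3 9/4 8/3
After step 2:
  125/36 199/60 11/3
  581/240 68/25 169/60
  20/9 491/240 95/36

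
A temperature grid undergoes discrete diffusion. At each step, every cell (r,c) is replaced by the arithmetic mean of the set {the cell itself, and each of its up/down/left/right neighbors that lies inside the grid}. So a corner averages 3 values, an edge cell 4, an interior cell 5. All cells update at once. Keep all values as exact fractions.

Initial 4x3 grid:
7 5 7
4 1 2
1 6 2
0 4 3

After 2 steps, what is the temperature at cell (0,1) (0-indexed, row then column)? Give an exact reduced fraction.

Answer: 93/20

Derivation:
Step 1: cell (0,1) = 5
Step 2: cell (0,1) = 93/20
Full grid after step 2:
  163/36 93/20 38/9
  56/15 353/100 871/240
  157/60 313/100 241/80
  23/9 643/240 19/6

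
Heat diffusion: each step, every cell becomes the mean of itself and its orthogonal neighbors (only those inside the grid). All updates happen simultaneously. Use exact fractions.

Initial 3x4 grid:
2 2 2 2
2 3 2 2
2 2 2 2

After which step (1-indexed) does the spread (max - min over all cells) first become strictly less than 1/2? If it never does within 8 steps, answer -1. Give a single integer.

Step 1: max=9/4, min=2, spread=1/4
  -> spread < 1/2 first at step 1
Step 2: max=223/100, min=2, spread=23/100
Step 3: max=10411/4800, min=813/400, spread=131/960
Step 4: max=92951/43200, min=14791/7200, spread=841/8640
Step 5: max=37102051/17280000, min=2973373/1440000, spread=56863/691200
Step 6: max=332574341/155520000, min=26909543/12960000, spread=386393/6220800
Step 7: max=132809723131/62208000000, min=10788358813/5184000000, spread=26795339/497664000
Step 8: max=7948775714129/3732480000000, min=649166149667/311040000000, spread=254051069/5971968000

Answer: 1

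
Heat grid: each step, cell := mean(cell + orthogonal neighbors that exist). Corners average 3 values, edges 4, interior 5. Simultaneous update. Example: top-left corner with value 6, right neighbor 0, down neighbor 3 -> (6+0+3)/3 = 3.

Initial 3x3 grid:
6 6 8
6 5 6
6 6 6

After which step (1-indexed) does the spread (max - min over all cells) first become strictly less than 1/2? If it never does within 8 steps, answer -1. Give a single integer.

Step 1: max=20/3, min=23/4, spread=11/12
Step 2: max=115/18, min=35/6, spread=5/9
Step 3: max=6749/1080, min=2113/360, spread=41/108
  -> spread < 1/2 first at step 3
Step 4: max=399883/64800, min=127511/21600, spread=347/1296
Step 5: max=23823101/3888000, min=7697617/1296000, spread=2921/15552
Step 6: max=1422255547/233280000, min=463830599/77760000, spread=24611/186624
Step 7: max=85058255309/13996800000, min=27920816353/4665600000, spread=207329/2239488
Step 8: max=5091608335723/839808000000, min=1679008663991/279936000000, spread=1746635/26873856

Answer: 3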